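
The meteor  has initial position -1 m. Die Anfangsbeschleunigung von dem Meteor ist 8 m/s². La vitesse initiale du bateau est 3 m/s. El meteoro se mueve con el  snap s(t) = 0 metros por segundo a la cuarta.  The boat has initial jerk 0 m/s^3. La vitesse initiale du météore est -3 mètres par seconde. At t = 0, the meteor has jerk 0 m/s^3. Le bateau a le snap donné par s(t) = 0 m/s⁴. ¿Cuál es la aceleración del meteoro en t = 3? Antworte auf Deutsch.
Um dies zu lösen, müssen wir 2 Stammfunktionen unserer Gleichung für den Snap s(t) = 0 finden. Mit ∫s(t)dt und Anwendung von j(0) = 0, finden wir j(t) = 0. Die Stammfunktion von dem Ruck, mit a(0) = 8, ergibt die Beschleunigung: a(t) = 8. Aus der Gleichung für die Beschleunigung a(t) = 8, setzen wir t = 3 ein und erhalten a = 8.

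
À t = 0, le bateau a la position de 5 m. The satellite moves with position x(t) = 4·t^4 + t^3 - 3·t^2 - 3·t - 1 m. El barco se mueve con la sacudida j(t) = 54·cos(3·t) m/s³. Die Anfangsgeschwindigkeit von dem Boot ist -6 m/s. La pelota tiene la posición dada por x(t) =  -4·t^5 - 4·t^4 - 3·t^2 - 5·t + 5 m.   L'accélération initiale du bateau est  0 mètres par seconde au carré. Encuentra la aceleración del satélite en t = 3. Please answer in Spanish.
Para resolver esto, necesitamos tomar 2 derivadas de nuestra ecuación de la posición x(t) = 4·t^4 + t^3 - 3·t^2 - 3·t - 1. Tomando d/dt de x(t), encontramos v(t) = 16·t^3 + 3·t^2 - 6·t - 3. Tomando d/dt de v(t), encontramos a(t) = 48·t^2 + 6·t - 6. Usando a(t) = 48·t^2 + 6·t - 6 y sustituyendo t = 3, encontramos a = 444.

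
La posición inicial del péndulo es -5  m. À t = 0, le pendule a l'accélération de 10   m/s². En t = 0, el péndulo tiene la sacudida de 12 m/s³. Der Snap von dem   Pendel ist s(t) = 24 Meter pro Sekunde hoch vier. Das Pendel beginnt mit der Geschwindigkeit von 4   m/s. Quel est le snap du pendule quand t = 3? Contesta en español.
Tenemos el snap s(t) = 24. Sustituyendo t = 3: s(3) = 24.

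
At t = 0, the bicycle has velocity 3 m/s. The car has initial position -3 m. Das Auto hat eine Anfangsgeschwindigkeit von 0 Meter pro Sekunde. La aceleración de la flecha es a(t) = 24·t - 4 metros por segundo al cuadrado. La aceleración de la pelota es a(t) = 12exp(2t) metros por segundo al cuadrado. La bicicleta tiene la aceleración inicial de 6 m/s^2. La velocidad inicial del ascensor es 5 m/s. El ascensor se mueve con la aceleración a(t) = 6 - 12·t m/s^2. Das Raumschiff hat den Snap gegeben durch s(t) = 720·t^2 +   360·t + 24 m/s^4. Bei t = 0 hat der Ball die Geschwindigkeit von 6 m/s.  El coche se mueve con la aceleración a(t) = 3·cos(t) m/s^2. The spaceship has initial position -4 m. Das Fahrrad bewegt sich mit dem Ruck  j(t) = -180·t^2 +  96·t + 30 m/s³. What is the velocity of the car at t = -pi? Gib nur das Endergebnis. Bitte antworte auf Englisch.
v(-pi) = 0.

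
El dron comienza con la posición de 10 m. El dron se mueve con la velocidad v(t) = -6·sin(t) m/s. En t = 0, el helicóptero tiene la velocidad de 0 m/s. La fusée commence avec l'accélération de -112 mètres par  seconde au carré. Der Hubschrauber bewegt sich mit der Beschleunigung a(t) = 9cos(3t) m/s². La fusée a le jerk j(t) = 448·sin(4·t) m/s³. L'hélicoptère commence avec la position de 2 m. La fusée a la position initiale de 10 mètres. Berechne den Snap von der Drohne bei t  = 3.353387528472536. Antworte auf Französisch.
Pour résoudre ceci, nous devons prendre 3 dérivées de notre équation de la vitesse v(t) = -6·sin(t). En dérivant la vitesse, nous obtenons l'accélération: a(t) = -6·cos(t). En prenant d/dt de a(t), nous trouvons j(t) = 6·sin(t). En prenant d/dt de j(t), nous trouvons s(t) = 6·cos(t). Nous avons le snap s(t) = 6·cos(t). En substituant t = 3.353387528472536: s(3.353387528472536) = -5.86593108052074.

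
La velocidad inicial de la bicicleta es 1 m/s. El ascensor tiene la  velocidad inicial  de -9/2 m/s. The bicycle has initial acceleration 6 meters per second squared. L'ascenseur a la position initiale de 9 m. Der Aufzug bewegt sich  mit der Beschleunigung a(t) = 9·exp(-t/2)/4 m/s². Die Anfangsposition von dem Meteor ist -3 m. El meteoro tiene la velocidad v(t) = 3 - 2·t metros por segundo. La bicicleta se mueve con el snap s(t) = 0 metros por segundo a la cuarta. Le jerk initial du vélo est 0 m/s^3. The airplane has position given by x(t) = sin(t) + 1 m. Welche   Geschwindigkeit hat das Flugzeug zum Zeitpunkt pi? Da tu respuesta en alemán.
Wir müssen unsere Gleichung für die Position x(t) = sin(t) + 1 1-mal ableiten. Mit d/dt von x(t) finden wir v(t) = cos(t). Wir haben die Geschwindigkeit v(t) = cos(t). Durch Einsetzen von t = pi: v(pi) = -1.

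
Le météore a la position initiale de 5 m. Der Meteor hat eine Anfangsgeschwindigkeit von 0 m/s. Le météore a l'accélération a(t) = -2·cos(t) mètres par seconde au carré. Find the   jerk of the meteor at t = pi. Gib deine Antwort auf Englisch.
Starting from acceleration a(t) = -2·cos(t), we take 1 derivative. The derivative of acceleration gives jerk: j(t) = 2·sin(t). From the given jerk equation j(t) = 2·sin(t), we substitute t = pi to get j = 0.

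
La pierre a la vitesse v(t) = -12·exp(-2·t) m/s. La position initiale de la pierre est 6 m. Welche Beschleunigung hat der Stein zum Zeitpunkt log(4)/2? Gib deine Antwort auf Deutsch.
Ausgehend von der Geschwindigkeit v(t) = -12·exp(-2·t), nehmen wir 1 Ableitung. Mit d/dt von v(t) finden wir a(t) = 24·exp(-2·t). Wir haben die Beschleunigung a(t) = 24·exp(-2·t). Durch Einsetzen von t = log(4)/2: a(log(4)/2) = 6.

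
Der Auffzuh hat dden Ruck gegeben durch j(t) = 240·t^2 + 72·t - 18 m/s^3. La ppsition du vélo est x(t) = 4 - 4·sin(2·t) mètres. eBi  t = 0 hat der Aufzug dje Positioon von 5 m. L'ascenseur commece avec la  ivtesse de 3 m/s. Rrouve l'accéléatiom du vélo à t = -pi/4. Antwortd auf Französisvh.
Nous devons dériver notre équation de la position x(t) = 4 - 4·sin(2·t) 2 fois. En dérivant la position, nous obtenons la vitesse: v(t) = -8·cos(2·t). En dérivant la vitesse, nous obtenons l'accélération: a(t) = 16·sin(2·t). Nous avons l'accélération a(t) = 16·sin(2·t). En substituant t = -pi/4: a(-pi/4) = -16.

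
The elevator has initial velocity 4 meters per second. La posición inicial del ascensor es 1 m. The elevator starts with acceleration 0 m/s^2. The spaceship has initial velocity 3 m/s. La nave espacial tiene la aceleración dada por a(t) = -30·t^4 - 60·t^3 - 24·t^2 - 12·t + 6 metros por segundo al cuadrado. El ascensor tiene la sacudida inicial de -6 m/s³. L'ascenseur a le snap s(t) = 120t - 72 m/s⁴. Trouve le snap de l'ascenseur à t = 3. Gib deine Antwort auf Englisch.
Using s(t) = 120·t - 72 and substituting t = 3, we find s = 288.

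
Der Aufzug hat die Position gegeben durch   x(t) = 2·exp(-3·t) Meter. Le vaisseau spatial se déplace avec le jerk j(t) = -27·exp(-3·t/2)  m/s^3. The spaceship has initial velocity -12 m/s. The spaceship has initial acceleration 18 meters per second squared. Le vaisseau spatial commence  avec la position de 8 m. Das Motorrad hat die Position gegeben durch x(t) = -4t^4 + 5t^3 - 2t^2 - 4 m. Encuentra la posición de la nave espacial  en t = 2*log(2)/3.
Partiendo de la sacudida j(t) = -27·exp(-3·t/2), tomamos 3 integrales. La integral de la sacudida es la aceleración. Usando a(0) = 18, obtenemos a(t) = 18·exp(-3·t/2). La integral de la aceleración, con v(0) = -12, da la velocidad: v(t) = -12·exp(-3·t/2). La antiderivada de la velocidad es la posición. Usando x(0) = 8, obtenemos x(t) = 8·exp(-3·t/2). Tenemos la posición x(t) = 8·exp(-3·t/2). Sustituyendo t = 2*log(2)/3: x(2*log(2)/3) = 4.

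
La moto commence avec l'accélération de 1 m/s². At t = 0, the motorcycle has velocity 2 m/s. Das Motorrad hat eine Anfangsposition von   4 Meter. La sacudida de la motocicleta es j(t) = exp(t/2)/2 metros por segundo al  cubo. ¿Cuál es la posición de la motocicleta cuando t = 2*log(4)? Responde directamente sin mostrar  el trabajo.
La respuesta es 16.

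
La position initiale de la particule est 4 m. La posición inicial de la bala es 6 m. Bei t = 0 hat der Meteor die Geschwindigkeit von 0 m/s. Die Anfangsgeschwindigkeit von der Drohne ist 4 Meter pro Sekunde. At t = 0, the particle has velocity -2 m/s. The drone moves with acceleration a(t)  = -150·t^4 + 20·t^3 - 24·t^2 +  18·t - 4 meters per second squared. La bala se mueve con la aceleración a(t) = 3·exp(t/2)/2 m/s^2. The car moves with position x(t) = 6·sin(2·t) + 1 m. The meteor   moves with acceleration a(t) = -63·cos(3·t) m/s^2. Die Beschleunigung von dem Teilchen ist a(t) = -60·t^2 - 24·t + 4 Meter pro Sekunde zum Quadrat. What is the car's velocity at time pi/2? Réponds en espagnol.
Para resolver esto, necesitamos tomar 1 derivada de nuestra ecuación de la posición x(t) = 6·sin(2·t) + 1. Derivando la posición, obtenemos la velocidad: v(t) = 12·cos(2·t). Tenemos la velocidad v(t) = 12·cos(2·t). Sustituyendo t = pi/2: v(pi/2) = -12.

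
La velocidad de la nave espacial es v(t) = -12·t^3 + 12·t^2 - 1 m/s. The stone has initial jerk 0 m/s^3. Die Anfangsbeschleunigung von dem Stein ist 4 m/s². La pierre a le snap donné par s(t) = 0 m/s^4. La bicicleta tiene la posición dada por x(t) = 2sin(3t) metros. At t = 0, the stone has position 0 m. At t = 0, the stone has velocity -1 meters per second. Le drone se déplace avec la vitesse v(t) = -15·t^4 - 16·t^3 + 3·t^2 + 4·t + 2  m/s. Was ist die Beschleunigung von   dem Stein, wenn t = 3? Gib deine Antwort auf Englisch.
We need to integrate our snap equation s(t) = 0 2 times. Integrating snap and using the initial condition j(0) = 0, we get j(t) = 0. The antiderivative of jerk, with a(0) = 4, gives acceleration: a(t) = 4. We have acceleration a(t) = 4. Substituting t = 3: a(3) = 4.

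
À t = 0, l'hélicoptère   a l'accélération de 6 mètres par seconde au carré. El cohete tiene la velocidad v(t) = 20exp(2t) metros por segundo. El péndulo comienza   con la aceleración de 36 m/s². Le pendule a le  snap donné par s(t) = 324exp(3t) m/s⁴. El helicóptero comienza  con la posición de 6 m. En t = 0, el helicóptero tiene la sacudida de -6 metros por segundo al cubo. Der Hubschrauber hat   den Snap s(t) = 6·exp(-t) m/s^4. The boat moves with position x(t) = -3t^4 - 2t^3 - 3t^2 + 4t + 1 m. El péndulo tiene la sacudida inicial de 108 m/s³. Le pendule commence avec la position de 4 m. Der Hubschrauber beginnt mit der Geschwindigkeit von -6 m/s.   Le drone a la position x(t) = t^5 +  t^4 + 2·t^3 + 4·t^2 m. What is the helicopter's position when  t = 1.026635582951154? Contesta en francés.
Nous devons intégrer notre équation du snap s(t) = 6·exp(-t) 4 fois. En prenant ∫s(t)dt et en appliquant j(0) = -6, nous trouvons j(t) = -6·exp(-t). L'intégrale du jerk, avec a(0) = 6, donne l'accélération: a(t) = 6·exp(-t). L'intégrale de l'accélération est la vitesse. En utilisant v(0) = -6, nous obtenons v(t) = -6·exp(-t). En intégrant la vitesse et en utilisant la condition initiale x(0) = 6, nous obtenons x(t) = 6·exp(-t). Nous avons la position x(t) = 6·exp(-t). En substituant t = 1.026635582951154: x(1.026635582951154) = 2.14926062205924.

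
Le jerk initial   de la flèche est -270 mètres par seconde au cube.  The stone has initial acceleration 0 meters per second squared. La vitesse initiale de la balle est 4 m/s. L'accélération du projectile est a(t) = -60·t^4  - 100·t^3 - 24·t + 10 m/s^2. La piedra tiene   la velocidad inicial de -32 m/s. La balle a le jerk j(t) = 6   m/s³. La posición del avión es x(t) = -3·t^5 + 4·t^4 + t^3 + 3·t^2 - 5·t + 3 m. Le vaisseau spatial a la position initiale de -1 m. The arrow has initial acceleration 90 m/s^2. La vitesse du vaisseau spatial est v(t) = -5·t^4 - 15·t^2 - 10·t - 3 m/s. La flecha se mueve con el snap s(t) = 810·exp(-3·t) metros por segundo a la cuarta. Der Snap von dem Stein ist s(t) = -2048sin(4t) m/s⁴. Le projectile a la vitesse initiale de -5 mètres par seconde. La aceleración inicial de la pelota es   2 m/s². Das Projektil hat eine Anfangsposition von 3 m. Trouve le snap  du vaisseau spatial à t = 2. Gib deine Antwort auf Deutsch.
Ausgehend von der Geschwindigkeit v(t) = -5·t^4 - 15·t^2 - 10·t - 3, nehmen wir 3 Ableitungen. Durch Ableiten von der Geschwindigkeit erhalten wir die Beschleunigung: a(t) = -20·t^3 - 30·t - 10. Durch Ableiten von der Beschleunigung erhalten wir den Ruck: j(t) = -60·t^2 - 30. Mit d/dt von j(t) finden wir s(t) = -120·t. Mit s(t) = -120·t und Einsetzen von t = 2, finden wir s = -240.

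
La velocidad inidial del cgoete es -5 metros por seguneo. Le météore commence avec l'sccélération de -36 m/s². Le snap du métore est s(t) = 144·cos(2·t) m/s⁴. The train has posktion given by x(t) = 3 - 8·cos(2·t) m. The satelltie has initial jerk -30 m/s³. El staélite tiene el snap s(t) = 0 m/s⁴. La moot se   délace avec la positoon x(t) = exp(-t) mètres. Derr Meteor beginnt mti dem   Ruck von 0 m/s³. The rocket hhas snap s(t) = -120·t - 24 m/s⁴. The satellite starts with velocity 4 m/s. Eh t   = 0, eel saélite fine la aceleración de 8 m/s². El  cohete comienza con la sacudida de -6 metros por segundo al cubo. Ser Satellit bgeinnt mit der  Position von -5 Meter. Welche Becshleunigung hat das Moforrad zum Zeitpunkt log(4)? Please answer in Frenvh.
Pour résoudre ceci, nous devons prendre 2 dérivées de notre équation de la position x(t) = exp(-t). En prenant d/dt de x(t), nous trouvons v(t) = -exp(-t). En dérivant la vitesse, nous obtenons l'accélération: a(t) = exp(-t). En utilisant a(t) = exp(-t) et en substituant t = log(4), nous trouvons a = 1/4.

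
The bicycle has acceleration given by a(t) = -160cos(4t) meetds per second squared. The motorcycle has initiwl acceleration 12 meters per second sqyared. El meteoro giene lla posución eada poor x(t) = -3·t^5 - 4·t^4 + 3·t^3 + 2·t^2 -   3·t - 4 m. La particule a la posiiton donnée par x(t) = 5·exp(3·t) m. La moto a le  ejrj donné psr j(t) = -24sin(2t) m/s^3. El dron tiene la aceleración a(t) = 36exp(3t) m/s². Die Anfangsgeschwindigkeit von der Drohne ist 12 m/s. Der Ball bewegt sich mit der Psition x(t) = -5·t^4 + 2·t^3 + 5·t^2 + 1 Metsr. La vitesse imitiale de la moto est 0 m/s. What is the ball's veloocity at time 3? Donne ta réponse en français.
En partant de la position x(t) = -5·t^4 + 2·t^3 + 5·t^2 + 1, nous prenons 1 dérivée. En prenant d/dt de x(t), nous trouvons v(t) = -20·t^3 + 6·t^2 + 10·t. De l'équation de la vitesse v(t) = -20·t^3 + 6·t^2 + 10·t, nous substituons t = 3 pour obtenir v = -456.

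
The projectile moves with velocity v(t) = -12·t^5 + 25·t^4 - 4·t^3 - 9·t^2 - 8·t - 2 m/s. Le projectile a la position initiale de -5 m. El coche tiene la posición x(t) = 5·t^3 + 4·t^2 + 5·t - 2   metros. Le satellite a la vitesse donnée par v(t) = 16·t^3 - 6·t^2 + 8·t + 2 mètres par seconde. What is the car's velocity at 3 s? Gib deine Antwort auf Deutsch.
Ausgehend von der Position x(t) = 5·t^3 + 4·t^2 + 5·t - 2, nehmen wir 1 Ableitung. Durch Ableiten von der Position erhalten wir die Geschwindigkeit: v(t) = 15·t^2 + 8·t + 5. Mit v(t) = 15·t^2 + 8·t + 5 und Einsetzen von t = 3, finden wir v = 164.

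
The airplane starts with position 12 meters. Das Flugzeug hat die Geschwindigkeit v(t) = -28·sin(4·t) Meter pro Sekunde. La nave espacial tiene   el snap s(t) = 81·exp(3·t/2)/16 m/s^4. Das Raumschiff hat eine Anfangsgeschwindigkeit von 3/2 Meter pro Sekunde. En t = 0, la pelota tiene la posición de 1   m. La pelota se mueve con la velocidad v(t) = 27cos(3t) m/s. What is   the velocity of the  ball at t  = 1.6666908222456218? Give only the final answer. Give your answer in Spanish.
La respuesta es 7.66075522044876.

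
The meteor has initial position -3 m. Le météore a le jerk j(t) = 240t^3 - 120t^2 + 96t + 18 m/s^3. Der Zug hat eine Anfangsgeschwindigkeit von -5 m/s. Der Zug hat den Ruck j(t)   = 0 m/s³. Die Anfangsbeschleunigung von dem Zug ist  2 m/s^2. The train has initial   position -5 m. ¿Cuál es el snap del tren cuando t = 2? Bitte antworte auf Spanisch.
Debemos derivar nuestra ecuación de la sacudida j(t) = 0 1 vez. Tomando d/dt de j(t), encontramos s(t) = 0. De la ecuación del snap s(t) = 0, sustituimos t = 2 para obtener s = 0.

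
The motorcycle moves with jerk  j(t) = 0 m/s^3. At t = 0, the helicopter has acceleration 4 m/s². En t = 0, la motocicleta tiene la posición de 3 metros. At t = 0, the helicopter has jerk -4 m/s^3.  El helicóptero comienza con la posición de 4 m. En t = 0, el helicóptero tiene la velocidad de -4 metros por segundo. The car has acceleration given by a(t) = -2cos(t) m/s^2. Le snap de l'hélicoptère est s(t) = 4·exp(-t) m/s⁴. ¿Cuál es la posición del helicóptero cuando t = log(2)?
Necesitamos integrar nuestra ecuación del snap s(t) = 4·exp(-t) 4 veces. La antiderivada del snap, con j(0) = -4, da la sacudida: j(t) = -4·exp(-t). La integral de la sacudida es la aceleración. Usando a(0) = 4, obtenemos a(t) = 4·exp(-t). Integrando la aceleración y usando la condición inicial v(0) = -4, obtenemos v(t) = -4·exp(-t). La antiderivada de la velocidad, con x(0) = 4, da la posición: x(t) = 4·exp(-t). De la ecuación de la posición x(t) = 4·exp(-t), sustituimos t = log(2) para obtener x = 2.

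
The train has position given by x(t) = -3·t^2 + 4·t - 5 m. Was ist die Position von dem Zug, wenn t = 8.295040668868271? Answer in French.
De l'équation de la position x(t) = -3·t^2 + 4·t - 5, nous substituons t = 8.295040668868271 pour obtenir x = -178.242936419063.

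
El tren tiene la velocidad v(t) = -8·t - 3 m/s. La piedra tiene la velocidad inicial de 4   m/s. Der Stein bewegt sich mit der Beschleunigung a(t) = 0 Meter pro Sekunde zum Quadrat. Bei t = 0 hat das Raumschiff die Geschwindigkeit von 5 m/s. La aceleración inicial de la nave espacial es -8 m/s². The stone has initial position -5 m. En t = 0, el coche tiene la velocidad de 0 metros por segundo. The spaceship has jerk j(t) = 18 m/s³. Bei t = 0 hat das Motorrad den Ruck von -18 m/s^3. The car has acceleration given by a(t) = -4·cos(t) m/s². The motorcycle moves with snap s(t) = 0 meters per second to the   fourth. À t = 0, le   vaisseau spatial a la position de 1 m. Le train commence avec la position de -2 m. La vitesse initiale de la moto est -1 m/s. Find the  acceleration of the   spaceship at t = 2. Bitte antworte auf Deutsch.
Wir müssen die Stammfunktion unserer Gleichung für den Ruck j(t) = 18 1-mal finden. Mit ∫j(t)dt und Anwendung von a(0) = -8, finden wir a(t) = 18·t - 8. Mit a(t) = 18·t - 8 und Einsetzen von t = 2, finden wir a = 28.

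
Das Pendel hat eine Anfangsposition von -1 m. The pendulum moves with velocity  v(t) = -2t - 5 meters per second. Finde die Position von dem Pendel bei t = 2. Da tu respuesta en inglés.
To solve this, we need to take 1 antiderivative of our velocity equation v(t) = -2·t - 5. Integrating velocity and using the initial condition x(0) = -1, we get x(t) = -t^2 - 5·t - 1. We have position x(t) = -t^2 - 5·t - 1. Substituting t = 2: x(2) = -15.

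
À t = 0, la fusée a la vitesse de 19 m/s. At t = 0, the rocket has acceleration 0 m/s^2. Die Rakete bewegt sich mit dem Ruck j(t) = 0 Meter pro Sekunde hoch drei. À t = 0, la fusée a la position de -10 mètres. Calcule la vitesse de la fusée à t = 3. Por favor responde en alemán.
Wir müssen unsere Gleichung für den Ruck j(t) = 0 2-mal integrieren. Das Integral von dem Ruck ist die Beschleunigung. Mit a(0) = 0 erhalten wir a(t) = 0. Die Stammfunktion von der Beschleunigung, mit v(0) = 19, ergibt die Geschwindigkeit: v(t) = 19. Mit v(t) = 19 und Einsetzen von t = 3, finden wir v = 19.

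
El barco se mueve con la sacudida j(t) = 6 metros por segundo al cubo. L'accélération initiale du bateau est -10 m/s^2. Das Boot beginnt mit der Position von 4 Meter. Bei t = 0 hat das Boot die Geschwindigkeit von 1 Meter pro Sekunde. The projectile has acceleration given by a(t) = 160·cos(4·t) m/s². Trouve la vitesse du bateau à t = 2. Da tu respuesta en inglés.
We need to integrate our jerk equation j(t) = 6 2 times. Finding the integral of j(t) and using a(0) = -10: a(t) = 6·t - 10. The integral of acceleration, with v(0) = 1, gives velocity: v(t) = 3·t^2 - 10·t + 1. From the given velocity equation v(t) = 3·t^2 - 10·t + 1, we substitute t = 2 to get v = -7.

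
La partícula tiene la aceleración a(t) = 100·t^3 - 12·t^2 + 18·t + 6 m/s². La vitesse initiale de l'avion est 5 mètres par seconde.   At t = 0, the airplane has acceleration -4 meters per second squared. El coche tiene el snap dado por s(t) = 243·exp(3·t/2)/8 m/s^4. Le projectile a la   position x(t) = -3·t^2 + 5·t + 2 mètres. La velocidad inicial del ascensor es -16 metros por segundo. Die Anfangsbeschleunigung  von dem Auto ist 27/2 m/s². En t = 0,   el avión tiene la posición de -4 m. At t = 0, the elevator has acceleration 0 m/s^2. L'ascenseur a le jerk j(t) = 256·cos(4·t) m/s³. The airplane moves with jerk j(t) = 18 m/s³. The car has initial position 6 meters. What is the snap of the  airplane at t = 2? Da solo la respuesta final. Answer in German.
Bei t = 2, s = 0.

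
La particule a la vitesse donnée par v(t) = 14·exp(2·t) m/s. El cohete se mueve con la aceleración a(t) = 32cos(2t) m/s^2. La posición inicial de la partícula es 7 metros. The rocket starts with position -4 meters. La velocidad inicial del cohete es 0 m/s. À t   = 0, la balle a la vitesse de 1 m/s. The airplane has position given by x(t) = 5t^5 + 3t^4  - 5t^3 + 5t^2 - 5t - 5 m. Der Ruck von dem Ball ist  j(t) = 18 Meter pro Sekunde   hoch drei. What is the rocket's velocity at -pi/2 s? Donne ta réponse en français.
En partant de l'accélération a(t) = 32·cos(2·t), nous prenons 1 intégrale. En prenant ∫a(t)dt et en appliquant v(0) = 0, nous trouvons v(t) = 16·sin(2·t). En utilisant v(t) = 16·sin(2·t) et en substituant t = -pi/2, nous trouvons v = 0.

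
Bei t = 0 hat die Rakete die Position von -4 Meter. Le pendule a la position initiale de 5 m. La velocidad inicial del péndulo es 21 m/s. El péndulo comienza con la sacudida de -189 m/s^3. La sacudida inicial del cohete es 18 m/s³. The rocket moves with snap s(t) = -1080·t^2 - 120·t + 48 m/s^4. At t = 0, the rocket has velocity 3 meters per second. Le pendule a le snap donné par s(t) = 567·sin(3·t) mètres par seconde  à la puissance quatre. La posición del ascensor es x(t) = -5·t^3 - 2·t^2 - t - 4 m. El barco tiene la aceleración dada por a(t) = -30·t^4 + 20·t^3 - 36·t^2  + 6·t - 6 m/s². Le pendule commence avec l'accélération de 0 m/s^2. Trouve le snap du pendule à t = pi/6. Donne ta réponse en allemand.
Mit s(t) = 567·sin(3·t) und Einsetzen von t = pi/6, finden wir s = 567.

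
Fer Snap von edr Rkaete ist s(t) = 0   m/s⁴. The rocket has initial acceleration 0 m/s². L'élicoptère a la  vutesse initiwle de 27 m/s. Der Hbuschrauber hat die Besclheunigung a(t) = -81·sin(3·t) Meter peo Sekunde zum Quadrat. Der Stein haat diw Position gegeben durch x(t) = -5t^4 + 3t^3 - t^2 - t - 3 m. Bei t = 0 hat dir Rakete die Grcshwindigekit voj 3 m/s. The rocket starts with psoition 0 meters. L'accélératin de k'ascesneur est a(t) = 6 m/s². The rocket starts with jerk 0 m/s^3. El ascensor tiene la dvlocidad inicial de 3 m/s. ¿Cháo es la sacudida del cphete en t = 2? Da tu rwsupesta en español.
Partiendo del snap s(t) = 0, tomamos 1 antiderivada. Tomando ∫s(t)dt y aplicando j(0) = 0, encontramos j(t) = 0. De la ecuación de la sacudida j(t) = 0, sustituimos t = 2 para obtener j = 0.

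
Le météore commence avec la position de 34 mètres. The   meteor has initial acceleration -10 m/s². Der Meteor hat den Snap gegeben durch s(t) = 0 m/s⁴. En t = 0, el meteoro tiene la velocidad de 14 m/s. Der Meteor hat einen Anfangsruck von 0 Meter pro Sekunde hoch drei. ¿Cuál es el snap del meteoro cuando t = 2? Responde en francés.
Nous avons le snap s(t) = 0. En substituant t = 2: s(2) = 0.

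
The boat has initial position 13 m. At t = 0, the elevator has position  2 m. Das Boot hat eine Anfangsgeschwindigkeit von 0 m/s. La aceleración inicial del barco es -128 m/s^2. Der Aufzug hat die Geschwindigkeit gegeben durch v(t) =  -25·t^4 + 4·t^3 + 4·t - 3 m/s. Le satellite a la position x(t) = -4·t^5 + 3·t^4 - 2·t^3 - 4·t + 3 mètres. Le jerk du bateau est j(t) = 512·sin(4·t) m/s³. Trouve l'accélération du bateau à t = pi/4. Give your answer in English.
We must find the integral of our jerk equation j(t) = 512·sin(4·t) 1 time. The integral of jerk, with a(0) = -128, gives acceleration: a(t) = -128·cos(4·t). We have acceleration a(t) = -128·cos(4·t). Substituting t = pi/4: a(pi/4) = 128.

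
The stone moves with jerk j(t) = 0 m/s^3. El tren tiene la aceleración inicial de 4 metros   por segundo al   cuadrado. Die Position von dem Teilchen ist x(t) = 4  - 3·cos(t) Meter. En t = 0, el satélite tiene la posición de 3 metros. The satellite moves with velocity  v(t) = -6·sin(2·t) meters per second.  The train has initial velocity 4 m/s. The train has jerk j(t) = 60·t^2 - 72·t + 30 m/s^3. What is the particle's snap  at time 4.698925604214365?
Starting from position x(t) = 4 - 3·cos(t), we take 4 derivatives. Differentiating position, we get velocity: v(t) = 3·sin(t). The derivative of velocity gives acceleration: a(t) = 3·cos(t). The derivative of acceleration gives jerk: j(t) = -3·sin(t). The derivative of jerk gives snap: s(t) = -3·cos(t). We have snap s(t) = -3·cos(t). Substituting t = 4.698925604214365: s(4.698925604214365) = 0.0403889083194366.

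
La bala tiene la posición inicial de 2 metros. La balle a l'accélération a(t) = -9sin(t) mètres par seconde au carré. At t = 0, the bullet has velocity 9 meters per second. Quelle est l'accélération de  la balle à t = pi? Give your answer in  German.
Wir haben die Beschleunigung a(t) = -9·sin(t). Durch Einsetzen von t = pi: a(pi) = 0.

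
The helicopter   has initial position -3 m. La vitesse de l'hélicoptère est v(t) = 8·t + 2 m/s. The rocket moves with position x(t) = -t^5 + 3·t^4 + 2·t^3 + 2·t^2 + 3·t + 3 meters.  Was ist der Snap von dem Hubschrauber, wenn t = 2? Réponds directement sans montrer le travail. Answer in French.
À t = 2, s = 0.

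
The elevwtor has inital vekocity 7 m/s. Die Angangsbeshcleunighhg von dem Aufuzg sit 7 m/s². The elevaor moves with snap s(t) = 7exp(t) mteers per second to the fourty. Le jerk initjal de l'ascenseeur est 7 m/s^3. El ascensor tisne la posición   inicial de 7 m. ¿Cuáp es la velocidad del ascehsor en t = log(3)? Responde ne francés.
En partant du snap s(t) = 7·exp(t), nous prenons 3 intégrales. L'intégrale du snap, avec j(0) = 7, donne le jerk: j(t) = 7·exp(t). En prenant ∫j(t)dt et en appliquant a(0) = 7, nous trouvons a(t) = 7·exp(t). La primitive de l'accélération, avec v(0) = 7, donne la vitesse: v(t) = 7·exp(t). De l'équation de la vitesse v(t) = 7·exp(t), nous substituons t = log(3) pour obtenir v = 21.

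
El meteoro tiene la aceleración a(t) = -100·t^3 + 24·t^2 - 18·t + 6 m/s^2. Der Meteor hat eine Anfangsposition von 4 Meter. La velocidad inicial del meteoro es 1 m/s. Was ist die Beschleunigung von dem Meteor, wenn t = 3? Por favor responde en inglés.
We have acceleration a(t) = -100·t^3 + 24·t^2 - 18·t + 6. Substituting t = 3: a(3) = -2532.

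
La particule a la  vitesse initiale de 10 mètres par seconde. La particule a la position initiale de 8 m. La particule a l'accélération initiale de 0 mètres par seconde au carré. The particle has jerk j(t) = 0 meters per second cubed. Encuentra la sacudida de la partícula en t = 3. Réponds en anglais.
Using j(t) = 0 and substituting t = 3, we find j = 0.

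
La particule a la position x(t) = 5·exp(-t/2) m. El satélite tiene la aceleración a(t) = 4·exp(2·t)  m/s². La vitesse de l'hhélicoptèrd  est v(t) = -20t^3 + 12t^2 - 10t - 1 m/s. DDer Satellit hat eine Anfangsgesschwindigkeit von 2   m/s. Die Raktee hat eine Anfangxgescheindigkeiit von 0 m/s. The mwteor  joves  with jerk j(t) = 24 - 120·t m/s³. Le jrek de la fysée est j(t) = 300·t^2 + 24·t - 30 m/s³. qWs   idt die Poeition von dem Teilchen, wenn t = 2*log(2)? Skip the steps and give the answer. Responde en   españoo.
x(2*log(2)) = 5/2.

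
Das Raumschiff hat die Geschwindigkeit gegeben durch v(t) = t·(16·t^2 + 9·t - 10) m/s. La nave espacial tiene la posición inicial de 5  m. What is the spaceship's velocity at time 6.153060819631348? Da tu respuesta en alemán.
Mit v(t) = t·(16·t^2 + 9·t - 10) und Einsetzen von t = 6.153060819631348, finden wir v = 4006.50443175324.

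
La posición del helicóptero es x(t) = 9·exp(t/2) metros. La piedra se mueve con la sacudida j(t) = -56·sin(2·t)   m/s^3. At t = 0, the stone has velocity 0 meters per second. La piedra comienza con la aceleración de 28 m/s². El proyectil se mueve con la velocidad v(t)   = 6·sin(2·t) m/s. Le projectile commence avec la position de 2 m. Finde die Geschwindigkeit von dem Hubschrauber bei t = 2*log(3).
Ausgehend von der Position x(t) = 9·exp(t/2), nehmen wir 1 Ableitung. Die Ableitung von der Position ergibt die Geschwindigkeit: v(t) = 9·exp(t/2)/2. Wir haben die Geschwindigkeit v(t) = 9·exp(t/2)/2. Durch Einsetzen von t = 2*log(3): v(2*log(3)) = 27/2.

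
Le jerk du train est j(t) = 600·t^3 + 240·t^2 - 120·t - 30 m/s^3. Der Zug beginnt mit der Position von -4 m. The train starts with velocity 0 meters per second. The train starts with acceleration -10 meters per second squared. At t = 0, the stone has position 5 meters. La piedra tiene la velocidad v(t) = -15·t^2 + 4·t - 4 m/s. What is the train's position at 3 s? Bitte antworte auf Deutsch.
Um dies zu lösen, müssen wir 3 Integrale unserer Gleichung für den Ruck j(t) = 600·t^3 + 240·t^2 - 120·t - 30 finden. Mit ∫j(t)dt und Anwendung von a(0) = -10, finden wir a(t) = 150·t^4 + 80·t^3 - 60·t^2 - 30·t - 10. Das Integral von der Beschleunigung ist die Geschwindigkeit. Mit v(0) = 0 erhalten wir v(t) = 5·t·(6·t^4 + 4·t^3 - 4·t^2 - 3·t - 2). Durch Integration von der Geschwindigkeit und Verwendung der Anfangsbedingung x(0) = -4, erhalten wir x(t) = 5·t^6 + 4·t^5 - 5·t^4 - 5·t^3 - 5·t^2 - 4. Aus der Gleichung für die Position x(t) = 5·t^6 + 4·t^5 - 5·t^4 - 5·t^3 - 5·t^2 - 4, setzen wir t = 3 ein und erhalten x = 4028.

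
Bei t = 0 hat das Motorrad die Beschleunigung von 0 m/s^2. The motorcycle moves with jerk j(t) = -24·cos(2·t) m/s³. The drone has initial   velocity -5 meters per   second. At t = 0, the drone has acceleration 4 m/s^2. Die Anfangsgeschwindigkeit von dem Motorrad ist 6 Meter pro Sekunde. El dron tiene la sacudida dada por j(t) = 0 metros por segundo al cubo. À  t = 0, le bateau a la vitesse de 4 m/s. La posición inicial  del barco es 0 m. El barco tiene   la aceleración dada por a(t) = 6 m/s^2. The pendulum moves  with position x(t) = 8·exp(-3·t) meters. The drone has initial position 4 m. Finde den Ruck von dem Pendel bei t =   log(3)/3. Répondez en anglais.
To solve this, we need to take 3 derivatives of our position equation x(t) = 8·exp(-3·t). The derivative of position gives velocity: v(t) = -24·exp(-3·t). The derivative of velocity gives acceleration: a(t) = 72·exp(-3·t). Taking d/dt of a(t), we find j(t) = -216·exp(-3·t). From the given jerk equation j(t) = -216·exp(-3·t), we substitute t = log(3)/3 to get j = -72.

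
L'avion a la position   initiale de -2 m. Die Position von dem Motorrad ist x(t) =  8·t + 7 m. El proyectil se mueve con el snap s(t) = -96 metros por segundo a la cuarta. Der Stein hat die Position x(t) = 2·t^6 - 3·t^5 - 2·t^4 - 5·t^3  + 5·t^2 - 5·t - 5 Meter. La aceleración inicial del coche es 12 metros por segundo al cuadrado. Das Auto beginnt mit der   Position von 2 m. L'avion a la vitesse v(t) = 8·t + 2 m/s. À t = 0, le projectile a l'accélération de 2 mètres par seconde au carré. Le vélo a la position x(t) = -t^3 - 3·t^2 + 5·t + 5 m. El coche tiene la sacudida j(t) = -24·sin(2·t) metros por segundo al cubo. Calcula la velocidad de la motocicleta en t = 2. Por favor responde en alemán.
Wir müssen unsere Gleichung für die Position x(t) = 8·t + 7 1-mal ableiten. Durch Ableiten von der Position erhalten wir die Geschwindigkeit: v(t) = 8. Wir haben die Geschwindigkeit v(t) = 8. Durch Einsetzen von t = 2: v(2) = 8.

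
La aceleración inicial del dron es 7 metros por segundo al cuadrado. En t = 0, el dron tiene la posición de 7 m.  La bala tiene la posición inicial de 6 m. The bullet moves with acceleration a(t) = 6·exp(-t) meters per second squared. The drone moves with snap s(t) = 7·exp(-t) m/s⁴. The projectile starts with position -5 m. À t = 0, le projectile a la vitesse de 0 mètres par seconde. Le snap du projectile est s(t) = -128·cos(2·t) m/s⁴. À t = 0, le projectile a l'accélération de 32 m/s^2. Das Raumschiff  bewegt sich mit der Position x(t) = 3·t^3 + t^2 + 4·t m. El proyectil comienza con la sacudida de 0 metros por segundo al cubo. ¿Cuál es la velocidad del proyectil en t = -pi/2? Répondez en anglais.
Starting from snap s(t) = -128·cos(2·t), we take 3 antiderivatives. The antiderivative of snap, with j(0) = 0, gives jerk: j(t) = -64·sin(2·t). The antiderivative of jerk is acceleration. Using a(0) = 32, we get a(t) = 32·cos(2·t). Finding the antiderivative of a(t) and using v(0) = 0: v(t) = 16·sin(2·t). Using v(t) = 16·sin(2·t) and substituting t = -pi/2, we find v = 0.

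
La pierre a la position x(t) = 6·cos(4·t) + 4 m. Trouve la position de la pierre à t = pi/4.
En utilisant x(t) = 6·cos(4·t) + 4 et en substituant t = pi/4, nous trouvons x = -2.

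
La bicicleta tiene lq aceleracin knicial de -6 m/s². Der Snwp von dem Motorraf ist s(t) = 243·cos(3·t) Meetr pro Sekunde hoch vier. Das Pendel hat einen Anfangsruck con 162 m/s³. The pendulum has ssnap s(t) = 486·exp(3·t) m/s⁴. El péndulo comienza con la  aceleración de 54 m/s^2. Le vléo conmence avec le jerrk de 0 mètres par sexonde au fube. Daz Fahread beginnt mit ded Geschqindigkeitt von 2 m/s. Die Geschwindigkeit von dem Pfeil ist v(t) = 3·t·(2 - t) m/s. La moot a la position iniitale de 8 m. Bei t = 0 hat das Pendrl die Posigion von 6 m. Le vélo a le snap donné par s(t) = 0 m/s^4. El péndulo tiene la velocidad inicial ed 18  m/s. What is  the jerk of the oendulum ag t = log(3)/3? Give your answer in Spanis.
Para resolver esto, necesitamos tomar 1 integral de nuestra ecuación del snap s(t) = 486·exp(3·t). Integrando el snap y usando la condición inicial j(0) = 162, obtenemos j(t) = 162·exp(3·t). De la ecuación de la sacudida j(t) = 162·exp(3·t), sustituimos t = log(3)/3 para obtener j = 486.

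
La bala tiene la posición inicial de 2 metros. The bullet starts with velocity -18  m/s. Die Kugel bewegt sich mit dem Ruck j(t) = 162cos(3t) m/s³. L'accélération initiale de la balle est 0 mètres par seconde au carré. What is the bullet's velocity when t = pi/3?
To find the answer, we compute 2 integrals of j(t) = 162·cos(3·t). The integral of jerk, with a(0) = 0, gives acceleration: a(t) = 54·sin(3·t). The antiderivative of acceleration is velocity. Using v(0) = -18, we get v(t) = -18·cos(3·t). From the given velocity equation v(t) = -18·cos(3·t), we substitute t = pi/3 to get v = 18.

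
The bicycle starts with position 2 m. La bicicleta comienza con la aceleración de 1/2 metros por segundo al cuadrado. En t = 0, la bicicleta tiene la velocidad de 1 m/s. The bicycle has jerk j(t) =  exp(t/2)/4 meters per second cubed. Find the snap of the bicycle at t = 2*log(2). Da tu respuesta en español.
Para resolver esto, necesitamos tomar 1 derivada de nuestra ecuación de la sacudida j(t) = exp(t/2)/4. La derivada de la sacudida da el snap: s(t) = exp(t/2)/8. Usando s(t) = exp(t/2)/8 y sustituyendo t = 2*log(2), encontramos s = 1/4.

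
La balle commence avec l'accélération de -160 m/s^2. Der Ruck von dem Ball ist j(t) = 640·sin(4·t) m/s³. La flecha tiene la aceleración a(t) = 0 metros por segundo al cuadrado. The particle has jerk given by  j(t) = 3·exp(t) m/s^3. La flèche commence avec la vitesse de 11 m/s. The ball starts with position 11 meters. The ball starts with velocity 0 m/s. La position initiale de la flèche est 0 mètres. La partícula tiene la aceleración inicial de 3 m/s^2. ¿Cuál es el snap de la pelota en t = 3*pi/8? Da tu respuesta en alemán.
Ausgehend von dem Ruck j(t) = 640·sin(4·t), nehmen wir 1 Ableitung. Mit d/dt von j(t) finden wir s(t) = 2560·cos(4·t). Wir haben den Snap s(t) = 2560·cos(4·t). Durch Einsetzen von t = 3*pi/8: s(3*pi/8) = 0.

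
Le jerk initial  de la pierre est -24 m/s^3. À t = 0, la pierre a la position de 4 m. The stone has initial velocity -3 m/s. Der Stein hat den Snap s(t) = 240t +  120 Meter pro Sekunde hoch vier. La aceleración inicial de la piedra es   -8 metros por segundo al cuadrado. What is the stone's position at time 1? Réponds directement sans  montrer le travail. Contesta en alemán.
Die Position bei t = 1 ist x = 0.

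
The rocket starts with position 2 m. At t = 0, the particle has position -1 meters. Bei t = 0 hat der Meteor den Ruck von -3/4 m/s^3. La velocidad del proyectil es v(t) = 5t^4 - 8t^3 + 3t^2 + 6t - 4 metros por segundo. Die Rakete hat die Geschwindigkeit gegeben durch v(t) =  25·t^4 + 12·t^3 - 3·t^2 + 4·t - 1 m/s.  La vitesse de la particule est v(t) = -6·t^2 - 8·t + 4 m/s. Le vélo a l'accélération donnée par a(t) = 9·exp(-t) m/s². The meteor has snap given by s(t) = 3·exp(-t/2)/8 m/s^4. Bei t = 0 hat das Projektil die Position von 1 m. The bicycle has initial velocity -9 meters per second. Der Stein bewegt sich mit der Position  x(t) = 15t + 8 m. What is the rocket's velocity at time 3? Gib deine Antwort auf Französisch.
En utilisant v(t) = 25·t^4 + 12·t^3 - 3·t^2 + 4·t - 1 et en substituant t = 3, nous trouvons v = 2333.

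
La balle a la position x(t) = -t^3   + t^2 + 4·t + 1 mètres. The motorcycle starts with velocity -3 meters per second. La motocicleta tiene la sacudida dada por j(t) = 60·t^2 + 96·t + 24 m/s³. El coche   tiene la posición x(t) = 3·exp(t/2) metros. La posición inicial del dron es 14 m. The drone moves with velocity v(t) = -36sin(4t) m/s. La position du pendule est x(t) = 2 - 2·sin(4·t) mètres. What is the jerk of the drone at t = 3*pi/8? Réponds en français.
Nous devons dériver notre équation de la vitesse v(t) = -36·sin(4·t) 2 fois. En dérivant la vitesse, nous obtenons l'accélération: a(t) = -144·cos(4·t). En dérivant l'accélération, nous obtenons le jerk: j(t) = 576·sin(4·t). Nous avons le jerk j(t) = 576·sin(4·t). En substituant t = 3*pi/8: j(3*pi/8) = -576.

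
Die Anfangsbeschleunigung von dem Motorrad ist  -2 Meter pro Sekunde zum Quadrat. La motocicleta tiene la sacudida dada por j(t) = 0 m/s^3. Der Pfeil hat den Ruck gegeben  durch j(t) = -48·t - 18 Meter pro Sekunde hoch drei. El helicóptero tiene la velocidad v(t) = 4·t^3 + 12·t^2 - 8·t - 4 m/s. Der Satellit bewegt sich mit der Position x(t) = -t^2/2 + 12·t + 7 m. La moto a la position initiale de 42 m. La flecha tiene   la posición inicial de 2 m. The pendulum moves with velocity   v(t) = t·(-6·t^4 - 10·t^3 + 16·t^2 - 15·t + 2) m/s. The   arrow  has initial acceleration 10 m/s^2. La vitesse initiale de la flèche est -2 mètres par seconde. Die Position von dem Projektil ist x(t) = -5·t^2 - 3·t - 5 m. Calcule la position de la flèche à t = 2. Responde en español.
Para resolver esto, necesitamos tomar 3 antiderivadas de nuestra ecuación de la sacudida j(t) = -48·t - 18. La integral de la sacudida es la aceleración. Usando a(0) = 10, obtenemos a(t) = -24·t^2 - 18·t + 10. Tomando ∫a(t)dt y aplicando v(0) = -2, encontramos v(t) = -8·t^3 - 9·t^2 + 10·t - 2. Tomando ∫v(t)dt y aplicando x(0) = 2, encontramos x(t) = -2·t^4 - 3·t^3 + 5·t^2 - 2·t + 2. Usando x(t) = -2·t^4 - 3·t^3 + 5·t^2 - 2·t + 2 y sustituyendo t = 2, encontramos x = -38.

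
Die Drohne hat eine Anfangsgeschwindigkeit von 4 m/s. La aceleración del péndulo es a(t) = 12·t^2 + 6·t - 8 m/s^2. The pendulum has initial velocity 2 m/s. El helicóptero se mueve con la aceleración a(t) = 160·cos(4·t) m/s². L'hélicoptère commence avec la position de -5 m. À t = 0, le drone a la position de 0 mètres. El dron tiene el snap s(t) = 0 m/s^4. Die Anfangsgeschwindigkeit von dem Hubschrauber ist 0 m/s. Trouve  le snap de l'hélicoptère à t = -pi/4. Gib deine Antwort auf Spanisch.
Para resolver esto, necesitamos tomar 2 derivadas de nuestra ecuación de la aceleración a(t) = 160·cos(4·t). La derivada de la aceleración da la sacudida: j(t) = -640·sin(4·t). La derivada de la sacudida da el snap: s(t) = -2560·cos(4·t). De la ecuación del snap s(t) = -2560·cos(4·t), sustituimos t = -pi/4 para obtener s = 2560.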